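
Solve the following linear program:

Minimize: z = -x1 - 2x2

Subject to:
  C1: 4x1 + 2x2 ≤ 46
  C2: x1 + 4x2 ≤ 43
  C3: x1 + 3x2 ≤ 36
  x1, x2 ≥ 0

Evaluate the objective at each vertex of the feasible region:
  z(0, 0) = 0
  z(11.5, 0) = -11.5
  z(7, 9) = -25  ←
  z(0, 10.75) = -21.5
The minimum is at x1 = 7, x2 = 9.

x1 = 7, x2 = 9, z = -25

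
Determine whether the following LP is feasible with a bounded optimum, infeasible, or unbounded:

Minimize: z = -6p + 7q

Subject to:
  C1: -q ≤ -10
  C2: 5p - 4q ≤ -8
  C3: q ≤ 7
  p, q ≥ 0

Infeasible (no feasible solution exists)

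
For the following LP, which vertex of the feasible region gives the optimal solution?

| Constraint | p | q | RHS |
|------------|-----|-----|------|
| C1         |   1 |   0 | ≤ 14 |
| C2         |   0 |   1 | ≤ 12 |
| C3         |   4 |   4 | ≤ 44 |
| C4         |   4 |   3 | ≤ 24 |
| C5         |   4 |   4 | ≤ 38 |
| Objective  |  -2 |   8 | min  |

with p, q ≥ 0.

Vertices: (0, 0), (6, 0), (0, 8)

Evaluate the objective at each vertex of the feasible region:
  z(0, 0) = 0
  z(6, 0) = -12  ←
  z(0, 8) = 64
The minimum is at p = 6, q = 0.

(6, 0)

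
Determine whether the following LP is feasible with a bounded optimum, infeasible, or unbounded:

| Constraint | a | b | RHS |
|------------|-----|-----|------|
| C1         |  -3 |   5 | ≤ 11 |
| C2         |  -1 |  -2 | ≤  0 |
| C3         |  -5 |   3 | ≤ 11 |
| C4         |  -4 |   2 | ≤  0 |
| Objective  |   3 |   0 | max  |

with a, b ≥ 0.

Unbounded (objective can increase without bound)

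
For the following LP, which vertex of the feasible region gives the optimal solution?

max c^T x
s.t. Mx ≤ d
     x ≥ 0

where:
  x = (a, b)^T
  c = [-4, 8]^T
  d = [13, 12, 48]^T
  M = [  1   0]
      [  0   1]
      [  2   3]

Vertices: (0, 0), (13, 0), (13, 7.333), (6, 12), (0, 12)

Evaluate the objective at each vertex of the feasible region:
  z(0, 0) = 0
  z(13, 0) = -52
  z(13, 7.333) = 6.667
  z(6, 12) = 72
  z(0, 12) = 96  ←
The maximum is at a = 0, b = 12.

(0, 12)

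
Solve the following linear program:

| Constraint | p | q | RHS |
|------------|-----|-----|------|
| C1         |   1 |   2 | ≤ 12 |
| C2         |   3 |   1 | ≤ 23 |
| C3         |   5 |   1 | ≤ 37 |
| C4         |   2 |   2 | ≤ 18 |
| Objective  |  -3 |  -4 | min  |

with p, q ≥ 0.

Evaluate the objective at each vertex of the feasible region:
  z(0, 0) = 0
  z(7.4, 0) = -22.2
  z(7, 2) = -29
  z(6, 3) = -30  ←
  z(0, 6) = -24
The minimum is at p = 6, q = 3.

p = 6, q = 3, z = -30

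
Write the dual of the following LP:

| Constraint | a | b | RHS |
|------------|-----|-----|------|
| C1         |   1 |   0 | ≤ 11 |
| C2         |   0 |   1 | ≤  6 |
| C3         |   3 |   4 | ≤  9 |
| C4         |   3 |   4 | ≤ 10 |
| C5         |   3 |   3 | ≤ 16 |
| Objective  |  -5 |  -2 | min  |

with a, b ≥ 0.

Primal min cᵀx s.t. Ax ≤ b, x ≥ 0  →  Dual max −bᵀy s.t. Aᵀy ≥ −c, y ≥ 0.

Maximize: z = -11y1 - 6y2 - 9y3 - 10y4 - 16y5

Subject to:
  y1 + 3y3 + 3y4 + 3y5 ≥ 5
  y2 + 4y3 + 4y4 + 3y5 ≥ 2
  y1, y2, y3, y4, y5 ≥ 0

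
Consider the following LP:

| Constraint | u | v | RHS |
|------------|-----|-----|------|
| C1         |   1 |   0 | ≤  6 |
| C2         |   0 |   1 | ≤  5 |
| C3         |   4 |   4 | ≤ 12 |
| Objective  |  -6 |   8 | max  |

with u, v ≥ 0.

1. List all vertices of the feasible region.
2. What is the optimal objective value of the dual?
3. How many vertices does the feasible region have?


1. (0, 0), (3, 0), (0, 3)
2. 24
3. 3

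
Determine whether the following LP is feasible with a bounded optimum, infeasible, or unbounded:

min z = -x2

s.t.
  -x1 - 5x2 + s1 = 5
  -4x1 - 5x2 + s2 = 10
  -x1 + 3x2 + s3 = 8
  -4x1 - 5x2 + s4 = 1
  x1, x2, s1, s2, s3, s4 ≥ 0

Unbounded (objective can decrease without bound)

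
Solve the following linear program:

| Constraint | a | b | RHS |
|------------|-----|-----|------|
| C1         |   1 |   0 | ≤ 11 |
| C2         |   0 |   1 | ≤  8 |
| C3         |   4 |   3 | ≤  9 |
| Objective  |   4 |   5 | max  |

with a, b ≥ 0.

Evaluate the objective at each vertex of the feasible region:
  z(0, 0) = 0
  z(2.25, 0) = 9
  z(0, 3) = 15  ←
The maximum is at a = 0, b = 3.

a = 0, b = 3, z = 15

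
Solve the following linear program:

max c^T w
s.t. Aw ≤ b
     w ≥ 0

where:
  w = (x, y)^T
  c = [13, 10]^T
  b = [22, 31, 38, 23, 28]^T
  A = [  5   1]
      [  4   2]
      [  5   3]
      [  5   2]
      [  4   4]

Evaluate the objective at each vertex of the feasible region:
  z(0, 0) = 0
  z(4.4, 0) = 57.2
  z(4.2, 1) = 64.6
  z(3, 4) = 79  ←
  z(0, 7) = 70
The maximum is at x = 3, y = 4.

x = 3, y = 4, z = 79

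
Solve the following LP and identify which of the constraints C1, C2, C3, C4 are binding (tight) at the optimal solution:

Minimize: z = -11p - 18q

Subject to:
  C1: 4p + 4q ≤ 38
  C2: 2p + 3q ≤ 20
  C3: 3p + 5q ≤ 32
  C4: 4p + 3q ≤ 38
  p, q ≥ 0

At p = 4, q = 4, compute slack b - a·x for each constraint:
  C1: 38 − 32 = 6  (slack)
  C2: 20 − 20 = 0  (binding)
  C3: 32 − 32 = 0  (binding)
  C4: 38 − 28 = 10  (slack)

Optimal: p = 4, q = 4
Binding: C2, C3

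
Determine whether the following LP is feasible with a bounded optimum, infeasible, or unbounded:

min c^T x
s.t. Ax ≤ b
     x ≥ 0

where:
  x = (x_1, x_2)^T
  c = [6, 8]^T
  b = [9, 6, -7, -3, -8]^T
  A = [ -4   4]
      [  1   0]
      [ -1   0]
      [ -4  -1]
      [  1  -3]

Infeasible (no feasible solution exists)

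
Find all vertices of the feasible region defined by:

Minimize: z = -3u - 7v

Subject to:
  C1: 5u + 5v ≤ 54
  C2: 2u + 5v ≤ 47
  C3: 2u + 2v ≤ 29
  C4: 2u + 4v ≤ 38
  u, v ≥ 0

(0, 0), (10.8, 0), (2.6, 8.2), (1, 9), (0, 9.4)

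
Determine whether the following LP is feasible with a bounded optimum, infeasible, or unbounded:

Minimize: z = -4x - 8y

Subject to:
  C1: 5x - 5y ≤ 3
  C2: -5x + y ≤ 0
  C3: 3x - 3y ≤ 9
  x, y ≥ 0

Unbounded (objective can decrease without bound)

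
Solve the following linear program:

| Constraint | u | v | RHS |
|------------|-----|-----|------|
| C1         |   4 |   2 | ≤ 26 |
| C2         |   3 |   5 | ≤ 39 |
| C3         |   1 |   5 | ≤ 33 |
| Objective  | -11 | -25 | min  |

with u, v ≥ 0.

Evaluate the objective at each vertex of the feasible region:
  z(0, 0) = 0
  z(6.5, 0) = -71.5
  z(3.714, 5.571) = -180.1
  z(3, 6) = -183  ←
  z(0, 6.6) = -165
The minimum is at u = 3, v = 6.

u = 3, v = 6, z = -183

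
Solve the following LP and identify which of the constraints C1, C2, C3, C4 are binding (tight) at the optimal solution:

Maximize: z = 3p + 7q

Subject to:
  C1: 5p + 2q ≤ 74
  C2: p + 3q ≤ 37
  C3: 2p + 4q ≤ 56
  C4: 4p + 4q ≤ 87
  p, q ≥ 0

At p = 10, q = 9, compute slack b - a·x for each constraint:
  C1: 74 − 68 = 6  (slack)
  C2: 37 − 37 = 0  (binding)
  C3: 56 − 56 = 0  (binding)
  C4: 87 − 76 = 11  (slack)

Optimal: p = 10, q = 9
Binding: C2, C3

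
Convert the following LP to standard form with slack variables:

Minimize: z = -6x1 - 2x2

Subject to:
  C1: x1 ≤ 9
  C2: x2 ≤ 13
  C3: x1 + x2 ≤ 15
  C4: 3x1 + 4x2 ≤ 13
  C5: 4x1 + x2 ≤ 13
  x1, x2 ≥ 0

min z = -6x1 - 2x2

s.t.
  x1 + s1 = 9
  x2 + s2 = 13
  x1 + x2 + s3 = 15
  3x1 + 4x2 + s4 = 13
  4x1 + x2 + s5 = 13
  x1, x2, s1, s2, s3, s4, s5 ≥ 0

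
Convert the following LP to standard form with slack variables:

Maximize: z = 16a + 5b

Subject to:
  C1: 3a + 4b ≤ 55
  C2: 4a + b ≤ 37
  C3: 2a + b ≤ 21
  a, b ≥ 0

max z = 16a + 5b

s.t.
  3a + 4b + s1 = 55
  4a + b + s2 = 37
  2a + b + s3 = 21
  a, b, s1, s2, s3 ≥ 0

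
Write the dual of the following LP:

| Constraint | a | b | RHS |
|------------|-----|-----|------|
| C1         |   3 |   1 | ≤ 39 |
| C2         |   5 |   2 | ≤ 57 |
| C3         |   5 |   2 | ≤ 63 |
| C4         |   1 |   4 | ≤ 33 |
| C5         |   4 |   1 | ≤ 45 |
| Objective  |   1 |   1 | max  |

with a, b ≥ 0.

Primal max cᵀx s.t. Ax ≤ b, x ≥ 0  →  Dual min bᵀy s.t. Aᵀy ≥ c, y ≥ 0.

Minimize: z = 39y1 + 57y2 + 63y3 + 33y4 + 45y5

Subject to:
  3y1 + 5y2 + 5y3 + y4 + 4y5 ≥ 1
  y1 + 2y2 + 2y3 + 4y4 + y5 ≥ 1
  y1, y2, y3, y4, y5 ≥ 0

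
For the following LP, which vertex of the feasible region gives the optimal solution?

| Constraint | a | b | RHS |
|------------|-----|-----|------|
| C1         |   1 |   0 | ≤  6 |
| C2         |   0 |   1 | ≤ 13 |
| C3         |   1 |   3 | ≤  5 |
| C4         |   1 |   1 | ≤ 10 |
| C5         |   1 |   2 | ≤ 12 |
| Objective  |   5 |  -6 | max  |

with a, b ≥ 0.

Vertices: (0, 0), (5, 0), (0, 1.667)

Evaluate the objective at each vertex of the feasible region:
  z(0, 0) = 0
  z(5, 0) = 25  ←
  z(0, 1.667) = -10
The maximum is at a = 5, b = 0.

(5, 0)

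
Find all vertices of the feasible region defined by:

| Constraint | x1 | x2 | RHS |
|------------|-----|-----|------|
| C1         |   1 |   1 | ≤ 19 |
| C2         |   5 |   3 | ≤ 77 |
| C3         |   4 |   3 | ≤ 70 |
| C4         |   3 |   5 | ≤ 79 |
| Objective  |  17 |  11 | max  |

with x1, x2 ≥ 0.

(0, 0), (15.4, 0), (10, 9), (8, 11), (0, 15.8)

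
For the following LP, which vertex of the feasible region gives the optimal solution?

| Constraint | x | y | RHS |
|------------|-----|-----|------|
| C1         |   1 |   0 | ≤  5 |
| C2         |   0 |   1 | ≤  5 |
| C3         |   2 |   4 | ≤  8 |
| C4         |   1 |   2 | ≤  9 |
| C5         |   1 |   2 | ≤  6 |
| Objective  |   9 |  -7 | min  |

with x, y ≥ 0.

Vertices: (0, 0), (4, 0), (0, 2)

Evaluate the objective at each vertex of the feasible region:
  z(0, 0) = 0
  z(4, 0) = 36
  z(0, 2) = -14  ←
The minimum is at x = 0, y = 2.

(0, 2)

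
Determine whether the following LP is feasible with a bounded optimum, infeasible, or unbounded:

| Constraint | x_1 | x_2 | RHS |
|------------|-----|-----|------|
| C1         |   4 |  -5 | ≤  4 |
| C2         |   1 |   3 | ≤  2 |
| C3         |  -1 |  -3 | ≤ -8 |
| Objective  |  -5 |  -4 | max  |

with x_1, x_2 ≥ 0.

Infeasible (no feasible solution exists)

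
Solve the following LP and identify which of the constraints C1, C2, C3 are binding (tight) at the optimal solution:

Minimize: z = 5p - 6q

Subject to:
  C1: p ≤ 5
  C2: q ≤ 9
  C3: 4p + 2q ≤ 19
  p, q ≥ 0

At p = 0, q = 9, compute slack b - a·x for each constraint:
  C1: 5 − 0 = 5  (slack)
  C2: 9 − 9 = 0  (binding)
  C3: 19 − 18 = 1  (slack)

Optimal: p = 0, q = 9
Binding: C2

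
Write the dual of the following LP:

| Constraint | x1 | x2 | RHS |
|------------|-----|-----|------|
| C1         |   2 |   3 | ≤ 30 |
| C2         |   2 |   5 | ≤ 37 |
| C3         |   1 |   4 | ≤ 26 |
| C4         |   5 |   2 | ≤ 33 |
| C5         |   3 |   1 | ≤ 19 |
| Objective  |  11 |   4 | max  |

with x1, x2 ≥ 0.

Primal max cᵀx s.t. Ax ≤ b, x ≥ 0  →  Dual min bᵀy s.t. Aᵀy ≥ c, y ≥ 0.

Minimize: z = 30y1 + 37y2 + 26y3 + 33y4 + 19y5

Subject to:
  2y1 + 2y2 + y3 + 5y4 + 3y5 ≥ 11
  3y1 + 5y2 + 4y3 + 2y4 + y5 ≥ 4
  y1, y2, y3, y4, y5 ≥ 0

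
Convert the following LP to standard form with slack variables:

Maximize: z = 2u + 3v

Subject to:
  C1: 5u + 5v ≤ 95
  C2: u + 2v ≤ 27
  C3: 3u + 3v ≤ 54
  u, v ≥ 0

max z = 2u + 3v

s.t.
  5u + 5v + s1 = 95
  u + 2v + s2 = 27
  3u + 3v + s3 = 54
  u, v, s1, s2, s3 ≥ 0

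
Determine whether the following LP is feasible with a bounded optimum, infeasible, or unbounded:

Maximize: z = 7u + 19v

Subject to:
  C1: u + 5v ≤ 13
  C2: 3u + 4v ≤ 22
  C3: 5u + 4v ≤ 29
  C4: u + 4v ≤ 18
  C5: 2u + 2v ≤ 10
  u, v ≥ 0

Feasible with a bounded optimal solution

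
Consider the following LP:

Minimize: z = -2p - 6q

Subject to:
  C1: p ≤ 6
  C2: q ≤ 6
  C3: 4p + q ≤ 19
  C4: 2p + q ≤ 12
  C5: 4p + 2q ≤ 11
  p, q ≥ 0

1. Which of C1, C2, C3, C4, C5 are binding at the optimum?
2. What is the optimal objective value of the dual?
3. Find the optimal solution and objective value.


1. C5
2. -33
3. p = 0, q = 5.5, z = -33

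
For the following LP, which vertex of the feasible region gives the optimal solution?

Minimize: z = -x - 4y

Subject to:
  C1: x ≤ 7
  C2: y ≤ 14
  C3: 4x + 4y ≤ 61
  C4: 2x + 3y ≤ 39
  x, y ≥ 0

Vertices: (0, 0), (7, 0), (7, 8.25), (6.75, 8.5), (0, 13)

Evaluate the objective at each vertex of the feasible region:
  z(0, 0) = 0
  z(7, 0) = -7
  z(7, 8.25) = -40
  z(6.75, 8.5) = -40.75
  z(0, 13) = -52  ←
The minimum is at x = 0, y = 13.

(0, 13)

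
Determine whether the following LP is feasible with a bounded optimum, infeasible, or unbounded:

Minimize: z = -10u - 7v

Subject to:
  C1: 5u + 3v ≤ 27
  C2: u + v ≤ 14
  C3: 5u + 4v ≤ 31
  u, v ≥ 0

Feasible with a bounded optimal solution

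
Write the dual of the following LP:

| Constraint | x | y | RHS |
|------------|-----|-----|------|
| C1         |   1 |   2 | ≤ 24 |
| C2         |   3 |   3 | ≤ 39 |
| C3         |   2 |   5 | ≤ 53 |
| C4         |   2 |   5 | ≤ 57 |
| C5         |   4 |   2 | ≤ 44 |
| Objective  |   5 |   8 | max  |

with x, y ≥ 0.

Primal max cᵀx s.t. Ax ≤ b, x ≥ 0  →  Dual min bᵀy s.t. Aᵀy ≥ c, y ≥ 0.

Minimize: z = 24y1 + 39y2 + 53y3 + 57y4 + 44y5

Subject to:
  y1 + 3y2 + 2y3 + 2y4 + 4y5 ≥ 5
  2y1 + 3y2 + 5y3 + 5y4 + 2y5 ≥ 8
  y1, y2, y3, y4, y5 ≥ 0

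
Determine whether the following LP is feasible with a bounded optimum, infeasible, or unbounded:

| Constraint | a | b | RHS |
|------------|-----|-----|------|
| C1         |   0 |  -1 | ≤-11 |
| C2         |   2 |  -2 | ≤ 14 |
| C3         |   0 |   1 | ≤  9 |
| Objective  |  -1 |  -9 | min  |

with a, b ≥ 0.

Infeasible (no feasible solution exists)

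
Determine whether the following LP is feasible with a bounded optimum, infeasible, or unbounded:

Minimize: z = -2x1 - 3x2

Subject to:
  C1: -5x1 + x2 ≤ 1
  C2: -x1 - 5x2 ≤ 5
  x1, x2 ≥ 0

Unbounded (objective can decrease without bound)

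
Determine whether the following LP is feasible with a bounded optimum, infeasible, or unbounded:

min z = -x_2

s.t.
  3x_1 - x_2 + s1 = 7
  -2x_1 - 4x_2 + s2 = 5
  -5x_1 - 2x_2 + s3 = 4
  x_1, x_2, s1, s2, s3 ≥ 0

Unbounded (objective can decrease without bound)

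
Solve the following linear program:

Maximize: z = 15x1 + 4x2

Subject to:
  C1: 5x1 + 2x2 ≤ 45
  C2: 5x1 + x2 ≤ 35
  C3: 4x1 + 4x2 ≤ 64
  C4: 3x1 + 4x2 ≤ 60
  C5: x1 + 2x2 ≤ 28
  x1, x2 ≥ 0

Evaluate the objective at each vertex of the feasible region:
  z(0, 0) = 0
  z(7, 0) = 105
  z(5, 10) = 115  ←
  z(4.333, 11.67) = 111.7
  z(4, 12) = 108
  z(0, 14) = 56
The maximum is at x1 = 5, x2 = 10.

x1 = 5, x2 = 10, z = 115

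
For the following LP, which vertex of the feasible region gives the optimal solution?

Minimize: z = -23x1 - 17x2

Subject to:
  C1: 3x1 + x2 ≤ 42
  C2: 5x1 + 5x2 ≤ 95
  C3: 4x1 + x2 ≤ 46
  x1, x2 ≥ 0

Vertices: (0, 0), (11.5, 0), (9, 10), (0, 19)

Evaluate the objective at each vertex of the feasible region:
  z(0, 0) = 0
  z(11.5, 0) = -264.5
  z(9, 10) = -377  ←
  z(0, 19) = -323
The minimum is at x1 = 9, x2 = 10.

(9, 10)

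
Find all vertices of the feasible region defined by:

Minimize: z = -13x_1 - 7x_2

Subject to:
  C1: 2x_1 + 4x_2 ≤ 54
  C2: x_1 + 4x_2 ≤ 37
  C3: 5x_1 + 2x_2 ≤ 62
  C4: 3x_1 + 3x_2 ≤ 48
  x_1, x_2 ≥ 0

(0, 0), (12.4, 0), (10, 6), (9, 7), (0, 9.25)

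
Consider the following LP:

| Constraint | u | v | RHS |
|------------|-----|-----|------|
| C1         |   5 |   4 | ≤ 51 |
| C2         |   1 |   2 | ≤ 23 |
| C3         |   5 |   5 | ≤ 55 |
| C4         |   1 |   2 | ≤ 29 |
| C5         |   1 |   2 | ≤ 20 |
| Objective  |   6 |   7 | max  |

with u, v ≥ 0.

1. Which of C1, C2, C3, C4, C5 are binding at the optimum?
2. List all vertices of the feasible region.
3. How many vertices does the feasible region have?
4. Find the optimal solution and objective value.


1. C3, C5
2. (0, 0), (10.2, 0), (7, 4), (2, 9), (0, 10)
3. 5
4. u = 2, v = 9, z = 75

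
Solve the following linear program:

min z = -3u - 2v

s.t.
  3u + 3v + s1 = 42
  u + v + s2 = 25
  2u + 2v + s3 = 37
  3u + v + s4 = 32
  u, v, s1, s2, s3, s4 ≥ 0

Evaluate the objective at each vertex of the feasible region:
  z(0, 0) = 0
  z(10.67, 0) = -32
  z(9, 5) = -37  ←
  z(0, 14) = -28
The minimum is at u = 9, v = 5.

u = 9, v = 5, z = -37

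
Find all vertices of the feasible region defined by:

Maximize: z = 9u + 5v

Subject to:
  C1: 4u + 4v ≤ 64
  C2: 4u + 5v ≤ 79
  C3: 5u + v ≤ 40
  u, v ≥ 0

(0, 0), (8, 0), (6, 10), (1, 15), (0, 15.8)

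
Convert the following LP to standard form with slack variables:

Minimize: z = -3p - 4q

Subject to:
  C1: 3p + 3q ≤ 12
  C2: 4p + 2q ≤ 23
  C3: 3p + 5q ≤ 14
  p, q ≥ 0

min z = -3p - 4q

s.t.
  3p + 3q + s1 = 12
  4p + 2q + s2 = 23
  3p + 5q + s3 = 14
  p, q, s1, s2, s3 ≥ 0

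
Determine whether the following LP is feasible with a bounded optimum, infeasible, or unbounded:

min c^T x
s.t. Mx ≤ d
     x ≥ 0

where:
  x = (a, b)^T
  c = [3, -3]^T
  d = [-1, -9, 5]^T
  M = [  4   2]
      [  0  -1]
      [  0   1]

Infeasible (no feasible solution exists)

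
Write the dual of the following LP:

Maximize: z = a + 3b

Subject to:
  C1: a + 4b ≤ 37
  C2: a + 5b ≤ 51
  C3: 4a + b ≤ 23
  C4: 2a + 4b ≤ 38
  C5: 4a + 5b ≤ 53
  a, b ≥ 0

Primal max cᵀx s.t. Ax ≤ b, x ≥ 0  →  Dual min bᵀy s.t. Aᵀy ≥ c, y ≥ 0.

Minimize: z = 37y1 + 51y2 + 23y3 + 38y4 + 53y5

Subject to:
  y1 + y2 + 4y3 + 2y4 + 4y5 ≥ 1
  4y1 + 5y2 + y3 + 4y4 + 5y5 ≥ 3
  y1, y2, y3, y4, y5 ≥ 0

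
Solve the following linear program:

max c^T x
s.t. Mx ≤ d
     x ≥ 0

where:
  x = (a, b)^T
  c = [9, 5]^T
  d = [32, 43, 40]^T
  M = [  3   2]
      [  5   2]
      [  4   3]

Evaluate the objective at each vertex of the feasible region:
  z(0, 0) = 0
  z(8.6, 0) = 77.4
  z(7, 4) = 83  ←
  z(0, 13.33) = 66.67
The maximum is at a = 7, b = 4.

a = 7, b = 4, z = 83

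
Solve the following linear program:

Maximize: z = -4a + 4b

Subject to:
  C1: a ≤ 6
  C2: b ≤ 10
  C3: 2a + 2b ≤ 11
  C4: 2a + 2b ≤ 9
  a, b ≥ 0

Evaluate the objective at each vertex of the feasible region:
  z(0, 0) = 0
  z(4.5, 0) = -18
  z(0, 4.5) = 18  ←
The maximum is at a = 0, b = 4.5.

a = 0, b = 4.5, z = 18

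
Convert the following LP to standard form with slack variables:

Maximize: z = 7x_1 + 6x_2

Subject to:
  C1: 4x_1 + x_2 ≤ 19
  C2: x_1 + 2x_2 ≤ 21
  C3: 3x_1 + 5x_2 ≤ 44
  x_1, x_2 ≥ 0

max z = 7x_1 + 6x_2

s.t.
  4x_1 + x_2 + s1 = 19
  x_1 + 2x_2 + s2 = 21
  3x_1 + 5x_2 + s3 = 44
  x_1, x_2, s1, s2, s3 ≥ 0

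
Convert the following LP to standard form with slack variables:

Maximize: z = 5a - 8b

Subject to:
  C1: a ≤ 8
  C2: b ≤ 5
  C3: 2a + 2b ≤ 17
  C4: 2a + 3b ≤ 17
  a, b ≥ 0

max z = 5a - 8b

s.t.
  a + s1 = 8
  b + s2 = 5
  2a + 2b + s3 = 17
  2a + 3b + s4 = 17
  a, b, s1, s2, s3, s4 ≥ 0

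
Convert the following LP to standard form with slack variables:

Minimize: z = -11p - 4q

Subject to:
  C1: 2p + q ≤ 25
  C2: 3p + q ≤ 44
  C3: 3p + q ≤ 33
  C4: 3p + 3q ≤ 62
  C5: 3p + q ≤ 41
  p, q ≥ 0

min z = -11p - 4q

s.t.
  2p + q + s1 = 25
  3p + q + s2 = 44
  3p + q + s3 = 33
  3p + 3q + s4 = 62
  3p + q + s5 = 41
  p, q, s1, s2, s3, s4, s5 ≥ 0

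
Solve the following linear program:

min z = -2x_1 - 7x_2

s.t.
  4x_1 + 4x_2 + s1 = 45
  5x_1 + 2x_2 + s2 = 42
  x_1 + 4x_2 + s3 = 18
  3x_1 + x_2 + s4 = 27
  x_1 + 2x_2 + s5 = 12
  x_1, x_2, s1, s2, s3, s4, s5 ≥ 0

Evaluate the objective at each vertex of the feasible region:
  z(0, 0) = 0
  z(8.4, 0) = -16.8
  z(7.5, 2.25) = -30.75
  z(6, 3) = -33  ←
  z(0, 4.5) = -31.5
The minimum is at x_1 = 6, x_2 = 3.

x_1 = 6, x_2 = 3, z = -33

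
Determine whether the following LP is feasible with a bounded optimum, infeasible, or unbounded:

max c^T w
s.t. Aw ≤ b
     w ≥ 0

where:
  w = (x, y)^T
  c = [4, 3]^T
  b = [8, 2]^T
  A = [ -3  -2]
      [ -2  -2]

Unbounded (objective can increase without bound)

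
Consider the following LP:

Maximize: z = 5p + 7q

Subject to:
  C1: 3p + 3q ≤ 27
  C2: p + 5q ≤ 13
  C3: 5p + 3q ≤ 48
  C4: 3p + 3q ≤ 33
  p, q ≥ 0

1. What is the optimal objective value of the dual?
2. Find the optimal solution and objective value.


1. 47
2. p = 8, q = 1, z = 47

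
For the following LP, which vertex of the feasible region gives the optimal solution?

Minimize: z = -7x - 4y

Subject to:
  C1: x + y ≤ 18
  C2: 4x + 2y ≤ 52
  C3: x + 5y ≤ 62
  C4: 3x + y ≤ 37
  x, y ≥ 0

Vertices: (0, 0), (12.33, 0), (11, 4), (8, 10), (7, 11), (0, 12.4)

Evaluate the objective at each vertex of the feasible region:
  z(0, 0) = 0
  z(12.33, 0) = -86.33
  z(11, 4) = -93
  z(8, 10) = -96  ←
  z(7, 11) = -93
  z(0, 12.4) = -49.6
The minimum is at x = 8, y = 10.

(8, 10)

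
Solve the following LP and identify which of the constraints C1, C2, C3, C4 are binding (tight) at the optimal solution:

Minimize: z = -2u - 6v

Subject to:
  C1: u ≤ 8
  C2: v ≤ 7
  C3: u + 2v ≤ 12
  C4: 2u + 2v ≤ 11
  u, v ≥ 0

At u = 0, v = 5.5, compute slack b - a·x for each constraint:
  C1: 8 − 0 = 8  (slack)
  C2: 7 − 5.5 = 1.5  (slack)
  C3: 12 − 11 = 1  (slack)
  C4: 11 − 11 = 0  (binding)

Optimal: u = 0, v = 5.5
Binding: C4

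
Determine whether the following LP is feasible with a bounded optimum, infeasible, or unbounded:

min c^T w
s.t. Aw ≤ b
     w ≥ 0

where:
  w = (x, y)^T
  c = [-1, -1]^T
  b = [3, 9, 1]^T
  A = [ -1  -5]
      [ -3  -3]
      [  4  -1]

Unbounded (objective can decrease without bound)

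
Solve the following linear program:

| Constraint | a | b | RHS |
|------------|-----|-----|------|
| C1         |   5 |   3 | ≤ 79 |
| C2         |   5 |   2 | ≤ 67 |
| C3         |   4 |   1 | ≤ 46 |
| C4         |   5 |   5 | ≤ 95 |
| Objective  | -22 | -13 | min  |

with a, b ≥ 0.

Evaluate the objective at each vertex of the feasible region:
  z(0, 0) = 0
  z(11.5, 0) = -253
  z(9, 10) = -328  ←
  z(0, 19) = -247
The minimum is at a = 9, b = 10.

a = 9, b = 10, z = -328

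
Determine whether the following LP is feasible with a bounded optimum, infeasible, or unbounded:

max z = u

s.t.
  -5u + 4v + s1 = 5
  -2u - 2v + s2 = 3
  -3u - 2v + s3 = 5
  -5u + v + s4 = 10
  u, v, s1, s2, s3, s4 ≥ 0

Unbounded (objective can increase without bound)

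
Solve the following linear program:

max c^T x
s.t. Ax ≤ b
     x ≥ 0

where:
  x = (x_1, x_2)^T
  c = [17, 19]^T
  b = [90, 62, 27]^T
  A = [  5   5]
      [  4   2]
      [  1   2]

Evaluate the objective at each vertex of the feasible region:
  z(0, 0) = 0
  z(15.5, 0) = 263.5
  z(13, 5) = 316
  z(9, 9) = 324  ←
  z(0, 13.5) = 256.5
The maximum is at x_1 = 9, x_2 = 9.

x_1 = 9, x_2 = 9, z = 324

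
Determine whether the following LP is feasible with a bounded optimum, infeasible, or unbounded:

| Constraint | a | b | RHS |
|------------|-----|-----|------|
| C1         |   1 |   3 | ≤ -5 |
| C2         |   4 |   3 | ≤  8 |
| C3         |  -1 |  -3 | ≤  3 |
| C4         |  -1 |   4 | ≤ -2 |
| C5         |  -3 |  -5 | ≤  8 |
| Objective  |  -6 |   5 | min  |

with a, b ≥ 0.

Infeasible (no feasible solution exists)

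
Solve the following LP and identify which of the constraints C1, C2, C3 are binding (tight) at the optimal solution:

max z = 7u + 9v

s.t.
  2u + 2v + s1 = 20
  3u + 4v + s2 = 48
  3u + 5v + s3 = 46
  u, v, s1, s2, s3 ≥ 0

At u = 2, v = 8, compute slack b - a·x for each constraint:
  C1: 20 − 20 = 0  (binding)
  C2: 48 − 38 = 10  (slack)
  C3: 46 − 46 = 0  (binding)

Optimal: u = 2, v = 8
Binding: C1, C3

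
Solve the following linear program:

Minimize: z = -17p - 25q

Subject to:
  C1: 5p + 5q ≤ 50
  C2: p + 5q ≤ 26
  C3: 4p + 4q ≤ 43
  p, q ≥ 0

Evaluate the objective at each vertex of the feasible region:
  z(0, 0) = 0
  z(10, 0) = -170
  z(6, 4) = -202  ←
  z(0, 5.2) = -130
The minimum is at p = 6, q = 4.

p = 6, q = 4, z = -202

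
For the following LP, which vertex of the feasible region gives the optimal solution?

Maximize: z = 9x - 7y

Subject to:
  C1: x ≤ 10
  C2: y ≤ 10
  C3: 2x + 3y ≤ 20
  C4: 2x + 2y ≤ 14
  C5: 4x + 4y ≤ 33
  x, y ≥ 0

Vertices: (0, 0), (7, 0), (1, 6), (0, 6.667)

Evaluate the objective at each vertex of the feasible region:
  z(0, 0) = 0
  z(7, 0) = 63  ←
  z(1, 6) = -33
  z(0, 6.667) = -46.67
The maximum is at x = 7, y = 0.

(7, 0)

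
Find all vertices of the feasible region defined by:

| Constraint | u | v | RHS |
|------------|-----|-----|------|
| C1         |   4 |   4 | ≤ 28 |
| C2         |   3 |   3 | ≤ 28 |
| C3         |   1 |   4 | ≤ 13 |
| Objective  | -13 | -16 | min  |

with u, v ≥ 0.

(0, 0), (7, 0), (5, 2), (0, 3.25)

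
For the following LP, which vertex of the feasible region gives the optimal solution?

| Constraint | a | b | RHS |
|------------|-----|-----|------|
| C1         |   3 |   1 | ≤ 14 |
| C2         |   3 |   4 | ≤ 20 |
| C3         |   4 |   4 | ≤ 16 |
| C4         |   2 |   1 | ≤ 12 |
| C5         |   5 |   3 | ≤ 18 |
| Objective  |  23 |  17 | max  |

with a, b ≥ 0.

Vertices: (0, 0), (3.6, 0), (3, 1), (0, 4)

Evaluate the objective at each vertex of the feasible region:
  z(0, 0) = 0
  z(3.6, 0) = 82.8
  z(3, 1) = 86  ←
  z(0, 4) = 68
The maximum is at a = 3, b = 1.

(3, 1)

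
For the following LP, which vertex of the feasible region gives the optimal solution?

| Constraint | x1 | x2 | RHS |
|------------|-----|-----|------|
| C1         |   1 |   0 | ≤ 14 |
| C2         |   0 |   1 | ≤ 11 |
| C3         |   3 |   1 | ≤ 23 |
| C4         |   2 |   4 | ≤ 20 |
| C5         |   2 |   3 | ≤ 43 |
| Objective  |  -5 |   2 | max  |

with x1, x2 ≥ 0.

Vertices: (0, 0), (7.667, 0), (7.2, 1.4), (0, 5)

Evaluate the objective at each vertex of the feasible region:
  z(0, 0) = 0
  z(7.667, 0) = -38.33
  z(7.2, 1.4) = -33.2
  z(0, 5) = 10  ←
The maximum is at x1 = 0, x2 = 5.

(0, 5)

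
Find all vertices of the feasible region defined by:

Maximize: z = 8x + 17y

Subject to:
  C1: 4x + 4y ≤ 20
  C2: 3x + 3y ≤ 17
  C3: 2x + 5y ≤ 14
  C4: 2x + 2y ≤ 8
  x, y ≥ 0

(0, 0), (4, 0), (2, 2), (0, 2.8)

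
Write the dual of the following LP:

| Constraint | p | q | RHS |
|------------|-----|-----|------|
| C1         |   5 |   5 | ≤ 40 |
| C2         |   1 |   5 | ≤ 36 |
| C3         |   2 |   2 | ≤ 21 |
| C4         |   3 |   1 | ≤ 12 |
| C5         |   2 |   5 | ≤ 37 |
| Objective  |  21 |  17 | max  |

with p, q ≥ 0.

Primal max cᵀx s.t. Ax ≤ b, x ≥ 0  →  Dual min bᵀy s.t. Aᵀy ≥ c, y ≥ 0.

Minimize: z = 40y1 + 36y2 + 21y3 + 12y4 + 37y5

Subject to:
  5y1 + y2 + 2y3 + 3y4 + 2y5 ≥ 21
  5y1 + 5y2 + 2y3 + y4 + 5y5 ≥ 17
  y1, y2, y3, y4, y5 ≥ 0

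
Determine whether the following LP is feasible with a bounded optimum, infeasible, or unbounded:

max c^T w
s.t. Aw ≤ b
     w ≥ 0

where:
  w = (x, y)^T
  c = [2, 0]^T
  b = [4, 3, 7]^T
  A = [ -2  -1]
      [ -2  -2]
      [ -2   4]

Unbounded (objective can increase without bound)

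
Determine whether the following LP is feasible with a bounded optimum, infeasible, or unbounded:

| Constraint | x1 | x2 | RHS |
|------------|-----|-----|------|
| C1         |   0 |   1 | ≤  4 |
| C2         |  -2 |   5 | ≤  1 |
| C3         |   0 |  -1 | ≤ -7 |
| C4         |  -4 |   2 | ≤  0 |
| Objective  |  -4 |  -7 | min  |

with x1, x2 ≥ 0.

Infeasible (no feasible solution exists)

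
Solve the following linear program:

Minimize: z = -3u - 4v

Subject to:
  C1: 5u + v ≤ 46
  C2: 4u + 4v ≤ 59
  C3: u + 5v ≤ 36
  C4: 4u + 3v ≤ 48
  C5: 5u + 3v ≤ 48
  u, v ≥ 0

Evaluate the objective at each vertex of the feasible region:
  z(0, 0) = 0
  z(9.2, 0) = -27.6
  z(9, 1) = -31
  z(6, 6) = -42  ←
  z(0, 7.2) = -28.8
The minimum is at u = 6, v = 6.

u = 6, v = 6, z = -42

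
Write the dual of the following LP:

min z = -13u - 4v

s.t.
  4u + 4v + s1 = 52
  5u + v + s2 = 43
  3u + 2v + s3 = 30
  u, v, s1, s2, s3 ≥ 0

Primal min cᵀx s.t. Ax ≤ b, x ≥ 0  →  Dual max −bᵀy s.t. Aᵀy ≥ −c, y ≥ 0.

Maximize: z = -52y1 - 43y2 - 30y3

Subject to:
  4y1 + 5y2 + 3y3 ≥ 13
  4y1 + y2 + 2y3 ≥ 4
  y1, y2, y3 ≥ 0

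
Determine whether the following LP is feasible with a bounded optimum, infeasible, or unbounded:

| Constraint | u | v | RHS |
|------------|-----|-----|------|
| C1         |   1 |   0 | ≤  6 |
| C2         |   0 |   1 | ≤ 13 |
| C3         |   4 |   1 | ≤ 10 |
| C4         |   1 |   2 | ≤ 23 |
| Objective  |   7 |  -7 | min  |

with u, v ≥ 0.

Feasible with a bounded optimal solution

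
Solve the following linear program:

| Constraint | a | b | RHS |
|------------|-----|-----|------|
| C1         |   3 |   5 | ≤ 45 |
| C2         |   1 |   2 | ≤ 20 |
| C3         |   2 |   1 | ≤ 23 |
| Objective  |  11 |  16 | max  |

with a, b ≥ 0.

Evaluate the objective at each vertex of the feasible region:
  z(0, 0) = 0
  z(11.5, 0) = 126.5
  z(10, 3) = 158  ←
  z(0, 9) = 144
The maximum is at a = 10, b = 3.

a = 10, b = 3, z = 158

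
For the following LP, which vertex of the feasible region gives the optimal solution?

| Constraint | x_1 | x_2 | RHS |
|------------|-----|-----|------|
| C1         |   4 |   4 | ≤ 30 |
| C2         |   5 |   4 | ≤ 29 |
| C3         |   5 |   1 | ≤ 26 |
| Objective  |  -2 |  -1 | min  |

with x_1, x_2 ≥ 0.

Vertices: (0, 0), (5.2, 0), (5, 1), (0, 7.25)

Evaluate the objective at each vertex of the feasible region:
  z(0, 0) = 0
  z(5.2, 0) = -10.4
  z(5, 1) = -11  ←
  z(0, 7.25) = -7.25
The minimum is at x_1 = 5, x_2 = 1.

(5, 1)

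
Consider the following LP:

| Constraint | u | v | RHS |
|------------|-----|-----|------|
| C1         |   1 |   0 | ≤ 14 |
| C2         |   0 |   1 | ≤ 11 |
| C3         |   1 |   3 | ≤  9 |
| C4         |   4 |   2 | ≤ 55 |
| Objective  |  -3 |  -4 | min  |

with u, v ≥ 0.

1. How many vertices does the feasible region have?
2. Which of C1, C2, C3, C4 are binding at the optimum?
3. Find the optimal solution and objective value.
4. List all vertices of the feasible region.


1. 3
2. C3
3. u = 9, v = 0, z = -27
4. (0, 0), (9, 0), (0, 3)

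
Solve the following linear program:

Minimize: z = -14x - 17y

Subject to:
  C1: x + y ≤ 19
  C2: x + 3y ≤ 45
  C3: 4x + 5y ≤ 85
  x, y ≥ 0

Evaluate the objective at each vertex of the feasible region:
  z(0, 0) = 0
  z(19, 0) = -266
  z(10, 9) = -293  ←
  z(4.286, 13.57) = -290.7
  z(0, 15) = -255
The minimum is at x = 10, y = 9.

x = 10, y = 9, z = -293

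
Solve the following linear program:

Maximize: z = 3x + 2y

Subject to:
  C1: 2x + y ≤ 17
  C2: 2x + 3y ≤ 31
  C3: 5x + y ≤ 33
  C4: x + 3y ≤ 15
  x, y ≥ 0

Evaluate the objective at each vertex of the feasible region:
  z(0, 0) = 0
  z(6.6, 0) = 19.8
  z(6, 3) = 24  ←
  z(0, 5) = 10
The maximum is at x = 6, y = 3.

x = 6, y = 3, z = 24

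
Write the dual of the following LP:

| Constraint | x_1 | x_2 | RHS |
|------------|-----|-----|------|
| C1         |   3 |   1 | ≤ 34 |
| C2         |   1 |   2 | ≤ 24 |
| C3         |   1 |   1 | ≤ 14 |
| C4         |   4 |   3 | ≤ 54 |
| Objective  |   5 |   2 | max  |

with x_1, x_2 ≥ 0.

Primal max cᵀx s.t. Ax ≤ b, x ≥ 0  →  Dual min bᵀy s.t. Aᵀy ≥ c, y ≥ 0.

Minimize: z = 34y1 + 24y2 + 14y3 + 54y4

Subject to:
  3y1 + y2 + y3 + 4y4 ≥ 5
  y1 + 2y2 + y3 + 3y4 ≥ 2
  y1, y2, y3, y4 ≥ 0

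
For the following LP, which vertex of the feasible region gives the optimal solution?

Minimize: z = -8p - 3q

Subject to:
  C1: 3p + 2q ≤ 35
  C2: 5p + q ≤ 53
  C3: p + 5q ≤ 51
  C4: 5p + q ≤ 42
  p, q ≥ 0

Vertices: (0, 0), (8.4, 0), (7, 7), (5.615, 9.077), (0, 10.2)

Evaluate the objective at each vertex of the feasible region:
  z(0, 0) = 0
  z(8.4, 0) = -67.2
  z(7, 7) = -77  ←
  z(5.615, 9.077) = -72.15
  z(0, 10.2) = -30.6
The minimum is at p = 7, q = 7.

(7, 7)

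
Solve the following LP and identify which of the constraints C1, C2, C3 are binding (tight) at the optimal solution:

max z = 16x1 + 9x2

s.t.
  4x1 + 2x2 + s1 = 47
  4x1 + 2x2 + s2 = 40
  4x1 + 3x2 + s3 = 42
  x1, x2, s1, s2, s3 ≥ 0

At x1 = 9, x2 = 2, compute slack b - a·x for each constraint:
  C1: 47 − 40 = 7  (slack)
  C2: 40 − 40 = 0  (binding)
  C3: 42 − 42 = 0  (binding)

Optimal: x1 = 9, x2 = 2
Binding: C2, C3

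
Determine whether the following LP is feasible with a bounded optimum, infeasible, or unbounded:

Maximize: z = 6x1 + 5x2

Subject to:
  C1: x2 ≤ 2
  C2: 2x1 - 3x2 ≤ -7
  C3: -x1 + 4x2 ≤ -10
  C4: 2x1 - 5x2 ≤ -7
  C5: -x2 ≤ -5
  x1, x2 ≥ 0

Infeasible (no feasible solution exists)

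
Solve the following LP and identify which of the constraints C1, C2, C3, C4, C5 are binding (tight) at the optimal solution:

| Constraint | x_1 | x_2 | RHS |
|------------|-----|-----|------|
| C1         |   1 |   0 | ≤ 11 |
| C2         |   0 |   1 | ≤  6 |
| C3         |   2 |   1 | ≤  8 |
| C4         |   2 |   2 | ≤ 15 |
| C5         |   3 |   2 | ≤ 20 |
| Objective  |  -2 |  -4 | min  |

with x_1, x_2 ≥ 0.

At x_1 = 1, x_2 = 6, compute slack b - a·x for each constraint:
  C1: 11 − 1 = 10  (slack)
  C2: 6 − 6 = 0  (binding)
  C3: 8 − 8 = 0  (binding)
  C4: 15 − 14 = 1  (slack)
  C5: 20 − 15 = 5  (slack)

Optimal: x_1 = 1, x_2 = 6
Binding: C2, C3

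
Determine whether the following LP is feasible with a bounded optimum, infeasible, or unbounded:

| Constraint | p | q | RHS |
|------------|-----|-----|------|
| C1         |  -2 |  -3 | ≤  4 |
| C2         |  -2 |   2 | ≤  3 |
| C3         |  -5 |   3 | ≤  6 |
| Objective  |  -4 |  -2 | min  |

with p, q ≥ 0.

Unbounded (objective can decrease without bound)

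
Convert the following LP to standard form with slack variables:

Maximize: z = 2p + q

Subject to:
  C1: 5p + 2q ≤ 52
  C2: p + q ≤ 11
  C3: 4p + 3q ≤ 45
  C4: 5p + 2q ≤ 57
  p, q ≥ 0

max z = 2p + q

s.t.
  5p + 2q + s1 = 52
  p + q + s2 = 11
  4p + 3q + s3 = 45
  5p + 2q + s4 = 57
  p, q, s1, s2, s3, s4 ≥ 0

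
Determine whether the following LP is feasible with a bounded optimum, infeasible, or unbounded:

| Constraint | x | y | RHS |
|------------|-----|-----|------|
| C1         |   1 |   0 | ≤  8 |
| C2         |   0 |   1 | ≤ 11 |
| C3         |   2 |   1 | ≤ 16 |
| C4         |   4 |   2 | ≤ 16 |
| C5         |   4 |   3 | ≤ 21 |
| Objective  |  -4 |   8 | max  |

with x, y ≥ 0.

Feasible with a bounded optimal solution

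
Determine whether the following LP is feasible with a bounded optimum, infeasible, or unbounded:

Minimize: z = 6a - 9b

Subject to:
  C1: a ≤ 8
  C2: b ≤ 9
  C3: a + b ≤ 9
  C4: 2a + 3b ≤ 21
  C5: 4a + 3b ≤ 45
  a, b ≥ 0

Feasible with a bounded optimal solution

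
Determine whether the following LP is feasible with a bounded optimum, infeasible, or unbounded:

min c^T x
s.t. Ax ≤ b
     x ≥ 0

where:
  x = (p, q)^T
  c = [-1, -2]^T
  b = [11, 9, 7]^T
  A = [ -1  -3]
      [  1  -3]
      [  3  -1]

Unbounded (objective can decrease without bound)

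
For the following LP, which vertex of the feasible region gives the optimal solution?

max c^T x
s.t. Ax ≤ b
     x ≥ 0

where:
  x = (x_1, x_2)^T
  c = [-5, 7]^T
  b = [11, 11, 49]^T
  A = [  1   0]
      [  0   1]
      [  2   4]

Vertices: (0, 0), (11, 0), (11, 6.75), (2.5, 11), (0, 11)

Evaluate the objective at each vertex of the feasible region:
  z(0, 0) = 0
  z(11, 0) = -55
  z(11, 6.75) = -7.75
  z(2.5, 11) = 64.5
  z(0, 11) = 77  ←
The maximum is at x_1 = 0, x_2 = 11.

(0, 11)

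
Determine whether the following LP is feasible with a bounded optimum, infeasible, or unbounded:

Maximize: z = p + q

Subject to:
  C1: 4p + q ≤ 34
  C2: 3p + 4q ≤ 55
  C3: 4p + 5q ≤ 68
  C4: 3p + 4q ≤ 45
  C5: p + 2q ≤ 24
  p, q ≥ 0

Feasible with a bounded optimal solution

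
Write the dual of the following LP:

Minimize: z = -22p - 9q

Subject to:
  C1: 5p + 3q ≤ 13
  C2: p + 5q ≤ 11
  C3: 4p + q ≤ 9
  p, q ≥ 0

Primal min cᵀx s.t. Ax ≤ b, x ≥ 0  →  Dual max −bᵀy s.t. Aᵀy ≥ −c, y ≥ 0.

Maximize: z = -13y1 - 11y2 - 9y3

Subject to:
  5y1 + y2 + 4y3 ≥ 22
  3y1 + 5y2 + y3 ≥ 9
  y1, y2, y3 ≥ 0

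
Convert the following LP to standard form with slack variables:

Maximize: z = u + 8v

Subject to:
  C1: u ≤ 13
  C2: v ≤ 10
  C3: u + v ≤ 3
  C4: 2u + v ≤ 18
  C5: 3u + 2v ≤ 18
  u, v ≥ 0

max z = u + 8v

s.t.
  u + s1 = 13
  v + s2 = 10
  u + v + s3 = 3
  2u + v + s4 = 18
  3u + 2v + s5 = 18
  u, v, s1, s2, s3, s4, s5 ≥ 0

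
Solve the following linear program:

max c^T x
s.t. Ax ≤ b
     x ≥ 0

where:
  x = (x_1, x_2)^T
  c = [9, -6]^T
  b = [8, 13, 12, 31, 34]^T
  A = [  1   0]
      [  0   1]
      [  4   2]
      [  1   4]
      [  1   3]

Evaluate the objective at each vertex of the feasible region:
  z(0, 0) = 0
  z(3, 0) = 27  ←
  z(0, 6) = -36
The maximum is at x_1 = 3, x_2 = 0.

x_1 = 3, x_2 = 0, z = 27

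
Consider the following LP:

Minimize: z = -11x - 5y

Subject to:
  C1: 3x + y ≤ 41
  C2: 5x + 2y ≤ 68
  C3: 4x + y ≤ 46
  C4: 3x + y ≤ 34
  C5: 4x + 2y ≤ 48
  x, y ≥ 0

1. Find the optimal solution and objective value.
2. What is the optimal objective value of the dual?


1. x = 10, y = 4, z = -130
2. -130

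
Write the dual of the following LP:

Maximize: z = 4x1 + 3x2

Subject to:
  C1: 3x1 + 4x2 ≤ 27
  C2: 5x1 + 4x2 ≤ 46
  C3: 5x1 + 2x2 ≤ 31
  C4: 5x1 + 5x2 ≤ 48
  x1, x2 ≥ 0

Primal max cᵀx s.t. Ax ≤ b, x ≥ 0  →  Dual min bᵀy s.t. Aᵀy ≥ c, y ≥ 0.

Minimize: z = 27y1 + 46y2 + 31y3 + 48y4

Subject to:
  3y1 + 5y2 + 5y3 + 5y4 ≥ 4
  4y1 + 4y2 + 2y3 + 5y4 ≥ 3
  y1, y2, y3, y4 ≥ 0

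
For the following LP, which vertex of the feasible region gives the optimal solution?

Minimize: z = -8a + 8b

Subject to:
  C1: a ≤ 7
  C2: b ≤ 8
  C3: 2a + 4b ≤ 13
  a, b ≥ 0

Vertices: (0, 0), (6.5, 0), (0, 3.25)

Evaluate the objective at each vertex of the feasible region:
  z(0, 0) = 0
  z(6.5, 0) = -52  ←
  z(0, 3.25) = 26
The minimum is at a = 6.5, b = 0.

(6.5, 0)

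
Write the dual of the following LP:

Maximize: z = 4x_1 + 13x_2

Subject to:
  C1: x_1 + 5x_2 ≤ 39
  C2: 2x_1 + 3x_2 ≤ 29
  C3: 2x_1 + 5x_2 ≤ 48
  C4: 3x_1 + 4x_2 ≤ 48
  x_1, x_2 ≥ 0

Primal max cᵀx s.t. Ax ≤ b, x ≥ 0  →  Dual min bᵀy s.t. Aᵀy ≥ c, y ≥ 0.

Minimize: z = 39y1 + 29y2 + 48y3 + 48y4

Subject to:
  y1 + 2y2 + 2y3 + 3y4 ≥ 4
  5y1 + 3y2 + 5y3 + 4y4 ≥ 13
  y1, y2, y3, y4 ≥ 0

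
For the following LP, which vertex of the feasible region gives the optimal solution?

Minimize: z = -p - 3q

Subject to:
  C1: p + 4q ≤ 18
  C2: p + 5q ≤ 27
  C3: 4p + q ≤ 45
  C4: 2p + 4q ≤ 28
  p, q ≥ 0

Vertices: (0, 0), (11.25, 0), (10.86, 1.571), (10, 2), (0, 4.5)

Evaluate the objective at each vertex of the feasible region:
  z(0, 0) = 0
  z(11.25, 0) = -11.25
  z(10.86, 1.571) = -15.57
  z(10, 2) = -16  ←
  z(0, 4.5) = -13.5
The minimum is at p = 10, q = 2.

(10, 2)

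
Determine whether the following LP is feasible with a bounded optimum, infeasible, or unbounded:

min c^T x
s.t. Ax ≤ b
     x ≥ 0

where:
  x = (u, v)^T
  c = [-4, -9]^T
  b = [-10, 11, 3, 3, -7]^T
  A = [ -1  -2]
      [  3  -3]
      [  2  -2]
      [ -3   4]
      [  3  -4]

Infeasible (no feasible solution exists)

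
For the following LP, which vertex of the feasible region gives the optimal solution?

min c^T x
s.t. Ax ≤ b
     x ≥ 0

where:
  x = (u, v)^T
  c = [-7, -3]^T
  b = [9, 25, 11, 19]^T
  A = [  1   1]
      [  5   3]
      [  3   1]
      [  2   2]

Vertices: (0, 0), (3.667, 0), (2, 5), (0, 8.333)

Evaluate the objective at each vertex of the feasible region:
  z(0, 0) = 0
  z(3.667, 0) = -25.67
  z(2, 5) = -29  ←
  z(0, 8.333) = -25
The minimum is at u = 2, v = 5.

(2, 5)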